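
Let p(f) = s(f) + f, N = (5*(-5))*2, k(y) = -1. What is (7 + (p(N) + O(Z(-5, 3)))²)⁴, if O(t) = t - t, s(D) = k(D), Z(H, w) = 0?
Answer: 46262633168896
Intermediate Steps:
s(D) = -1
O(t) = 0
N = -50 (N = -25*2 = -50)
p(f) = -1 + f
(7 + (p(N) + O(Z(-5, 3)))²)⁴ = (7 + ((-1 - 50) + 0)²)⁴ = (7 + (-51 + 0)²)⁴ = (7 + (-51)²)⁴ = (7 + 2601)⁴ = 2608⁴ = 46262633168896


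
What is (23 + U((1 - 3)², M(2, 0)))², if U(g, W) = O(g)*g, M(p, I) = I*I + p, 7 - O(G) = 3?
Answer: 1521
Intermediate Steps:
O(G) = 4 (O(G) = 7 - 1*3 = 7 - 3 = 4)
M(p, I) = p + I² (M(p, I) = I² + p = p + I²)
U(g, W) = 4*g
(23 + U((1 - 3)², M(2, 0)))² = (23 + 4*(1 - 3)²)² = (23 + 4*(-2)²)² = (23 + 4*4)² = (23 + 16)² = 39² = 1521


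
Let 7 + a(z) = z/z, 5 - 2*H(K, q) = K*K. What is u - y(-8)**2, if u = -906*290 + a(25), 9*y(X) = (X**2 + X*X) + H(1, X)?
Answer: -21299326/81 ≈ -2.6295e+5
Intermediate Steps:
H(K, q) = 5/2 - K**2/2 (H(K, q) = 5/2 - K*K/2 = 5/2 - K**2/2)
y(X) = 2/9 + 2*X**2/9 (y(X) = ((X**2 + X*X) + (5/2 - 1/2*1**2))/9 = ((X**2 + X**2) + (5/2 - 1/2*1))/9 = (2*X**2 + (5/2 - 1/2))/9 = (2*X**2 + 2)/9 = (2 + 2*X**2)/9 = 2/9 + 2*X**2/9)
a(z) = -6 (a(z) = -7 + z/z = -7 + 1 = -6)
u = -262746 (u = -906*290 - 6 = -262740 - 6 = -262746)
u - y(-8)**2 = -262746 - (2/9 + (2/9)*(-8)**2)**2 = -262746 - (2/9 + (2/9)*64)**2 = -262746 - (2/9 + 128/9)**2 = -262746 - (130/9)**2 = -262746 - 1*16900/81 = -262746 - 16900/81 = -21299326/81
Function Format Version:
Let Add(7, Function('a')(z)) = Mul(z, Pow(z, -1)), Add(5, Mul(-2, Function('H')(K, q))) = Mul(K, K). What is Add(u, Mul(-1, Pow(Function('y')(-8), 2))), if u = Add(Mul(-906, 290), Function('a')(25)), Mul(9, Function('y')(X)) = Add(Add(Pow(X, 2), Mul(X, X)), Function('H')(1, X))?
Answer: Rational(-21299326, 81) ≈ -2.6295e+5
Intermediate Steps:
Function('H')(K, q) = Add(Rational(5, 2), Mul(Rational(-1, 2), Pow(K, 2))) (Function('H')(K, q) = Add(Rational(5, 2), Mul(Rational(-1, 2), Mul(K, K))) = Add(Rational(5, 2), Mul(Rational(-1, 2), Pow(K, 2))))
Function('y')(X) = Add(Rational(2, 9), Mul(Rational(2, 9), Pow(X, 2))) (Function('y')(X) = Mul(Rational(1, 9), Add(Add(Pow(X, 2), Mul(X, X)), Add(Rational(5, 2), Mul(Rational(-1, 2), Pow(1, 2))))) = Mul(Rational(1, 9), Add(Add(Pow(X, 2), Pow(X, 2)), Add(Rational(5, 2), Mul(Rational(-1, 2), 1)))) = Mul(Rational(1, 9), Add(Mul(2, Pow(X, 2)), Add(Rational(5, 2), Rational(-1, 2)))) = Mul(Rational(1, 9), Add(Mul(2, Pow(X, 2)), 2)) = Mul(Rational(1, 9), Add(2, Mul(2, Pow(X, 2)))) = Add(Rational(2, 9), Mul(Rational(2, 9), Pow(X, 2))))
Function('a')(z) = -6 (Function('a')(z) = Add(-7, Mul(z, Pow(z, -1))) = Add(-7, 1) = -6)
u = -262746 (u = Add(Mul(-906, 290), -6) = Add(-262740, -6) = -262746)
Add(u, Mul(-1, Pow(Function('y')(-8), 2))) = Add(-262746, Mul(-1, Pow(Add(Rational(2, 9), Mul(Rational(2, 9), Pow(-8, 2))), 2))) = Add(-262746, Mul(-1, Pow(Add(Rational(2, 9), Mul(Rational(2, 9), 64)), 2))) = Add(-262746, Mul(-1, Pow(Add(Rational(2, 9), Rational(128, 9)), 2))) = Add(-262746, Mul(-1, Pow(Rational(130, 9), 2))) = Add(-262746, Mul(-1, Rational(16900, 81))) = Add(-262746, Rational(-16900, 81)) = Rational(-21299326, 81)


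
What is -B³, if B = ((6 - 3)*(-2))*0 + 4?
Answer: -64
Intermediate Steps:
B = 4 (B = (3*(-2))*0 + 4 = -6*0 + 4 = 0 + 4 = 4)
-B³ = -1*4³ = -1*64 = -64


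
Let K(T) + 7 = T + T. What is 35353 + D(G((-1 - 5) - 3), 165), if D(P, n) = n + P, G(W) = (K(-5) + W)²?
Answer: 36194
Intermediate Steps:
K(T) = -7 + 2*T (K(T) = -7 + (T + T) = -7 + 2*T)
G(W) = (-17 + W)² (G(W) = ((-7 + 2*(-5)) + W)² = ((-7 - 10) + W)² = (-17 + W)²)
D(P, n) = P + n
35353 + D(G((-1 - 5) - 3), 165) = 35353 + ((-17 + ((-1 - 5) - 3))² + 165) = 35353 + ((-17 + (-6 - 3))² + 165) = 35353 + ((-17 - 9)² + 165) = 35353 + ((-26)² + 165) = 35353 + (676 + 165) = 35353 + 841 = 36194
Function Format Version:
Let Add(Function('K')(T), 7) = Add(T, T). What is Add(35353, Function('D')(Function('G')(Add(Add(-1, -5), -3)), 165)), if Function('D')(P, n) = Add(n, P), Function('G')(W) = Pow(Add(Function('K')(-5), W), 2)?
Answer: 36194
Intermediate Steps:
Function('K')(T) = Add(-7, Mul(2, T)) (Function('K')(T) = Add(-7, Add(T, T)) = Add(-7, Mul(2, T)))
Function('G')(W) = Pow(Add(-17, W), 2) (Function('G')(W) = Pow(Add(Add(-7, Mul(2, -5)), W), 2) = Pow(Add(Add(-7, -10), W), 2) = Pow(Add(-17, W), 2))
Function('D')(P, n) = Add(P, n)
Add(35353, Function('D')(Function('G')(Add(Add(-1, -5), -3)), 165)) = Add(35353, Add(Pow(Add(-17, Add(Add(-1, -5), -3)), 2), 165)) = Add(35353, Add(Pow(Add(-17, Add(-6, -3)), 2), 165)) = Add(35353, Add(Pow(Add(-17, -9), 2), 165)) = Add(35353, Add(Pow(-26, 2), 165)) = Add(35353, Add(676, 165)) = Add(35353, 841) = 36194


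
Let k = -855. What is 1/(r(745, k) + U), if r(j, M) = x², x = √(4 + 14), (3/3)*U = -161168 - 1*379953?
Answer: -1/541103 ≈ -1.8481e-6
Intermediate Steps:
U = -541121 (U = -161168 - 1*379953 = -161168 - 379953 = -541121)
x = 3*√2 (x = √18 = 3*√2 ≈ 4.2426)
r(j, M) = 18 (r(j, M) = (3*√2)² = 18)
1/(r(745, k) + U) = 1/(18 - 541121) = 1/(-541103) = -1/541103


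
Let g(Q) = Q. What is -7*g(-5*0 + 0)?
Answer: 0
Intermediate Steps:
-7*g(-5*0 + 0) = -7*(-5*0 + 0) = -7*(0 + 0) = -7*0 = 0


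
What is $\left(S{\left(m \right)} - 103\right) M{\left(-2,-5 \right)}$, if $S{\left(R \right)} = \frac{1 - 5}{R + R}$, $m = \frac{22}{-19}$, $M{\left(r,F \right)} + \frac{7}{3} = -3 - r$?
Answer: $\frac{11140}{33} \approx 337.58$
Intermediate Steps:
$M{\left(r,F \right)} = - \frac{16}{3} - r$ ($M{\left(r,F \right)} = - \frac{7}{3} - \left(3 + r\right) = - \frac{16}{3} - r$)
$m = - \frac{22}{19}$ ($m = 22 \left(- \frac{1}{19}\right) = - \frac{22}{19} \approx -1.1579$)
$S{\left(R \right)} = - \frac{2}{R}$ ($S{\left(R \right)} = \frac{1}{2 R} \left(-4\right) = - \frac{2}{R}$)
$\left(S{\left(m \right)} - 103\right) M{\left(-2,-5 \right)} = \left(- \frac{2}{- \frac{22}{19}} - 103\right) \left(- \frac{16}{3} - -2\right) = \left(\left(-2\right) \left(- \frac{19}{22}\right) - 103\right) \left(- \frac{16}{3} + 2\right) = \left(\frac{19}{11} - 103\right) \left(- \frac{10}{3}\right) = \left(- \frac{1114}{11}\right) \left(- \frac{10}{3}\right) = \frac{11140}{33}$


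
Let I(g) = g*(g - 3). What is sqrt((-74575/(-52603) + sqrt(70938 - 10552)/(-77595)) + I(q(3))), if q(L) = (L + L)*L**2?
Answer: sqrt(45906686205905823821775 - 214711231880355*sqrt(60386))/4081729785 ≈ 52.492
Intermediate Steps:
q(L) = 2*L**3 (q(L) = (2*L)*L**2 = 2*L**3)
I(g) = g*(-3 + g)
sqrt((-74575/(-52603) + sqrt(70938 - 10552)/(-77595)) + I(q(3))) = sqrt((-74575/(-52603) + sqrt(70938 - 10552)/(-77595)) + (2*3**3)*(-3 + 2*3**3)) = sqrt((-74575*(-1/52603) + sqrt(60386)*(-1/77595)) + (2*27)*(-3 + 2*27)) = sqrt((74575/52603 - sqrt(60386)/77595) + 54*(-3 + 54)) = sqrt((74575/52603 - sqrt(60386)/77595) + 54*51) = sqrt((74575/52603 - sqrt(60386)/77595) + 2754) = sqrt(144943237/52603 - sqrt(60386)/77595)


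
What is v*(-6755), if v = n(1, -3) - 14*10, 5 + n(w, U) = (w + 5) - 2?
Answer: 952455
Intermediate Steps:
n(w, U) = -2 + w (n(w, U) = -5 + ((w + 5) - 2) = -5 + ((5 + w) - 2) = -5 + (3 + w) = -2 + w)
v = -141 (v = (-2 + 1) - 14*10 = -1 - 140 = -141)
v*(-6755) = -141*(-6755) = 952455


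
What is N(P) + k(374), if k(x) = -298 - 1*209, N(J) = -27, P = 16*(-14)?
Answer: -534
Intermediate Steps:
P = -224
k(x) = -507 (k(x) = -298 - 209 = -507)
N(P) + k(374) = -27 - 507 = -534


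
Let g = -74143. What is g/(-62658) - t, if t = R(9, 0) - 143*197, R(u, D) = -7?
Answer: 1765651267/62658 ≈ 28179.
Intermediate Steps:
t = -28178 (t = -7 - 143*197 = -7 - 28171 = -28178)
g/(-62658) - t = -74143/(-62658) - 1*(-28178) = -74143*(-1/62658) + 28178 = 74143/62658 + 28178 = 1765651267/62658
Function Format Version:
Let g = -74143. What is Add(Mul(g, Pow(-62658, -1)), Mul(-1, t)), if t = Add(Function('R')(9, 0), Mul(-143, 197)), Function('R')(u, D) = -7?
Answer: Rational(1765651267, 62658) ≈ 28179.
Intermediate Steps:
t = -28178 (t = Add(-7, Mul(-143, 197)) = Add(-7, -28171) = -28178)
Add(Mul(g, Pow(-62658, -1)), Mul(-1, t)) = Add(Mul(-74143, Pow(-62658, -1)), Mul(-1, -28178)) = Add(Mul(-74143, Rational(-1, 62658)), 28178) = Add(Rational(74143, 62658), 28178) = Rational(1765651267, 62658)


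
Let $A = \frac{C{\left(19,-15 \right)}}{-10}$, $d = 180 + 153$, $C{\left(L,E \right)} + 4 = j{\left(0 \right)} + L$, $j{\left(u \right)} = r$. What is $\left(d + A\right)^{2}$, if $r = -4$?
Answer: $\frac{11015761}{100} \approx 1.1016 \cdot 10^{5}$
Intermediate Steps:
$j{\left(u \right)} = -4$
$C{\left(L,E \right)} = -8 + L$ ($C{\left(L,E \right)} = -4 + \left(-4 + L\right) = -8 + L$)
$d = 333$
$A = - \frac{11}{10}$ ($A = \frac{-8 + 19}{-10} = 11 \left(- \frac{1}{10}\right) = - \frac{11}{10} \approx -1.1$)
$\left(d + A\right)^{2} = \left(333 - \frac{11}{10}\right)^{2} = \left(\frac{3319}{10}\right)^{2} = \frac{11015761}{100}$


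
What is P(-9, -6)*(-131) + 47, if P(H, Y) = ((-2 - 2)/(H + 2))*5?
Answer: -2291/7 ≈ -327.29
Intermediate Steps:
P(H, Y) = -20/(2 + H) (P(H, Y) = -4/(2 + H)*5 = -20/(2 + H))
P(-9, -6)*(-131) + 47 = -20/(2 - 9)*(-131) + 47 = -20/(-7)*(-131) + 47 = -20*(-⅐)*(-131) + 47 = (20/7)*(-131) + 47 = -2620/7 + 47 = -2291/7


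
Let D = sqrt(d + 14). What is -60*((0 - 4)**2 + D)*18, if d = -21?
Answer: -17280 - 1080*I*sqrt(7) ≈ -17280.0 - 2857.4*I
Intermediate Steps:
D = I*sqrt(7) (D = sqrt(-21 + 14) = sqrt(-7) = I*sqrt(7) ≈ 2.6458*I)
-60*((0 - 4)**2 + D)*18 = -60*((0 - 4)**2 + I*sqrt(7))*18 = -60*((-4)**2 + I*sqrt(7))*18 = -60*(16 + I*sqrt(7))*18 = -60*(288 + 18*I*sqrt(7)) = -17280 - 1080*I*sqrt(7)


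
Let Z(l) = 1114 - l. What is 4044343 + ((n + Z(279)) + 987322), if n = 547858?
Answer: 5580358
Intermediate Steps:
4044343 + ((n + Z(279)) + 987322) = 4044343 + ((547858 + (1114 - 1*279)) + 987322) = 4044343 + ((547858 + (1114 - 279)) + 987322) = 4044343 + ((547858 + 835) + 987322) = 4044343 + (548693 + 987322) = 4044343 + 1536015 = 5580358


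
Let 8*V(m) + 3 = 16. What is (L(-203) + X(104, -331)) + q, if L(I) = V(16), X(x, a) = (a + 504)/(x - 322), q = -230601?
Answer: -201083347/872 ≈ -2.3060e+5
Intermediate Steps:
V(m) = 13/8 (V(m) = -3/8 + (⅛)*16 = -3/8 + 2 = 13/8)
X(x, a) = (504 + a)/(-322 + x)
L(I) = 13/8
(L(-203) + X(104, -331)) + q = (13/8 + (504 - 331)/(-322 + 104)) - 230601 = (13/8 + 173/(-218)) - 230601 = (13/8 - 1/218*173) - 230601 = (13/8 - 173/218) - 230601 = 725/872 - 230601 = -201083347/872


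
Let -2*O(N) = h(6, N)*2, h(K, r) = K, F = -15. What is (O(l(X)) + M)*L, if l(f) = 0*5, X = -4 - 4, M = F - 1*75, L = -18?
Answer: 1728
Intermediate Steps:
M = -90 (M = -15 - 1*75 = -15 - 75 = -90)
X = -8
l(f) = 0
O(N) = -6 (O(N) = -3*2 = -½*12 = -6)
(O(l(X)) + M)*L = (-6 - 90)*(-18) = -96*(-18) = 1728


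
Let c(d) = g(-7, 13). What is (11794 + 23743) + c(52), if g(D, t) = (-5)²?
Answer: 35562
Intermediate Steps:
g(D, t) = 25
c(d) = 25
(11794 + 23743) + c(52) = (11794 + 23743) + 25 = 35537 + 25 = 35562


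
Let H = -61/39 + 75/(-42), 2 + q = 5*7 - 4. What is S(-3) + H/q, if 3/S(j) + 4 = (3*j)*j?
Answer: 5435/364182 ≈ 0.014924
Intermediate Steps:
q = 29 (q = -2 + (5*7 - 4) = -2 + (35 - 4) = -2 + 31 = 29)
S(j) = 3/(-4 + 3*j²) (S(j) = 3/(-4 + (3*j)*j) = 3/(-4 + 3*j²))
H = -1829/546 (H = -61*1/39 + 75*(-1/42) = -61/39 - 25/14 = -1829/546 ≈ -3.3498)
S(-3) + H/q = 3/(-4 + 3*(-3)²) - 1829/546/29 = 3/(-4 + 3*9) - 1829/546*1/29 = 3/(-4 + 27) - 1829/15834 = 3/23 - 1829/15834 = 5435/364182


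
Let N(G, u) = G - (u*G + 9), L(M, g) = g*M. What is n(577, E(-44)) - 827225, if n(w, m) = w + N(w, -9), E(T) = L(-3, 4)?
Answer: -820887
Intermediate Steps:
L(M, g) = M*g
E(T) = -12 (E(T) = -3*4 = -12)
N(G, u) = -9 + G - G*u (N(G, u) = G - (G*u + 9) = G - (9 + G*u) = G + (-9 - G*u) = -9 + G - G*u)
n(w, m) = -9 + 11*w (n(w, m) = w + (-9 + w - 1*w*(-9)) = w + (-9 + w + 9*w) = w + (-9 + 10*w) = -9 + 11*w)
n(577, E(-44)) - 827225 = (-9 + 11*577) - 827225 = (-9 + 6347) - 827225 = 6338 - 827225 = -820887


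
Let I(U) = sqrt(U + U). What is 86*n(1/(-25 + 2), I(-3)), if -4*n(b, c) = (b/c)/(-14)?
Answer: 43*I*sqrt(6)/3864 ≈ 0.027259*I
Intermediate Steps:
I(U) = sqrt(2)*sqrt(U) (I(U) = sqrt(2*U) = sqrt(2)*sqrt(U))
n(b, c) = b/(56*c) (n(b, c) = -b/c/(4*(-14)) = -b/c*(-1)/(4*14) = -(-1)*b/(56*c) = b/(56*c))
86*n(1/(-25 + 2), I(-3)) = 86*(1/(56*(-25 + 2)*((sqrt(2)*sqrt(-3))))) = 86*((1/56)/(-23*(sqrt(2)*(I*sqrt(3))))) = 86*((1/56)*(-1/23)/(I*sqrt(6))) = 86*((1/56)*(-1/23)*(-I*sqrt(6)/6)) = 86*(I*sqrt(6)/7728) = 43*I*sqrt(6)/3864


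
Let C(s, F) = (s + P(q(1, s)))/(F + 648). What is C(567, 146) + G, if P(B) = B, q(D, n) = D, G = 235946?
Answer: 93670846/397 ≈ 2.3595e+5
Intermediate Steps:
C(s, F) = (1 + s)/(648 + F) (C(s, F) = (s + 1)/(F + 648) = (1 + s)/(648 + F))
C(567, 146) + G = (1 + 567)/(648 + 146) + 235946 = 568/794 + 235946 = (1/794)*568 + 235946 = 284/397 + 235946 = 93670846/397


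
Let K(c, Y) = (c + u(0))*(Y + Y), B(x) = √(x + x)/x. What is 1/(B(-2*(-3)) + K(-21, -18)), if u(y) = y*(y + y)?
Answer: 2268/1714607 - √3/1714607 ≈ 0.0013217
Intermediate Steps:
u(y) = 2*y² (u(y) = y*(2*y) = 2*y²)
B(x) = √2/√x (B(x) = √(2*x)/x = (√2*√x)/x = √2/√x)
K(c, Y) = 2*Y*c (K(c, Y) = (c + 2*0²)*(Y + Y) = (c + 2*0)*(2*Y) = (c + 0)*(2*Y) = c*(2*Y) = 2*Y*c)
1/(B(-2*(-3)) + K(-21, -18)) = 1/(√2/√(-2*(-3)) + 2*(-18)*(-21)) = 1/(√2/√6 + 756) = 1/(√2*(√6/6) + 756) = 1/(√3/3 + 756) = 1/(756 + √3/3)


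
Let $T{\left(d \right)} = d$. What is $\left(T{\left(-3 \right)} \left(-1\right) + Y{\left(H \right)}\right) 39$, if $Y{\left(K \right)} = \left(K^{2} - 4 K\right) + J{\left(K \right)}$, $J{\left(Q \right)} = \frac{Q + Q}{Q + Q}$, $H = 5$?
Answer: $351$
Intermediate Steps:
$J{\left(Q \right)} = 1$ ($J{\left(Q \right)} = \frac{2 Q}{2 Q} = 2 Q \frac{1}{2 Q} = 1$)
$Y{\left(K \right)} = 1 + K^{2} - 4 K$ ($Y{\left(K \right)} = \left(K^{2} - 4 K\right) + 1 = 1 + K^{2} - 4 K$)
$\left(T{\left(-3 \right)} \left(-1\right) + Y{\left(H \right)}\right) 39 = \left(\left(-3\right) \left(-1\right) + \left(1 + 5^{2} - 20\right)\right) 39 = \left(3 + \left(1 + 25 - 20\right)\right) 39 = \left(3 + 6\right) 39 = 9 \cdot 39 = 351$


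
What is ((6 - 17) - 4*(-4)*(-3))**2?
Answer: 3481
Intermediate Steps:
((6 - 17) - 4*(-4)*(-3))**2 = (-11 + 16*(-3))**2 = (-11 - 48)**2 = (-59)**2 = 3481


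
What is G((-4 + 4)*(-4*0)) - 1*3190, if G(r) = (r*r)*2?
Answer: -3190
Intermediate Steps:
G(r) = 2*r² (G(r) = r²*2 = 2*r²)
G((-4 + 4)*(-4*0)) - 1*3190 = 2*((-4 + 4)*(-4*0))² - 1*3190 = 2*(0*0)² - 3190 = 2*0² - 3190 = 2*0 - 3190 = 0 - 3190 = -3190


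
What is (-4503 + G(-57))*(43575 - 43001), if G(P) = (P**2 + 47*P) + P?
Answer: -2290260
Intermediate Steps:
G(P) = P**2 + 48*P
(-4503 + G(-57))*(43575 - 43001) = (-4503 - 57*(48 - 57))*(43575 - 43001) = (-4503 - 57*(-9))*574 = (-4503 + 513)*574 = -3990*574 = -2290260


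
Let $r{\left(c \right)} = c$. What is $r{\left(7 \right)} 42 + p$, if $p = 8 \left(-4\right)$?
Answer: $262$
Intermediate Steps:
$p = -32$
$r{\left(7 \right)} 42 + p = 7 \cdot 42 - 32 = 294 - 32 = 262$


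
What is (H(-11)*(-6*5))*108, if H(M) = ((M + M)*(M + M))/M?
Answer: 142560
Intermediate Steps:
H(M) = 4*M (H(M) = ((2*M)*(2*M))/M = (4*M²)/M = 4*M)
(H(-11)*(-6*5))*108 = ((4*(-11))*(-6*5))*108 = -44*(-30)*108 = 1320*108 = 142560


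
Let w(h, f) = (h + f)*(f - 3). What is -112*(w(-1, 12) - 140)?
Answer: 4592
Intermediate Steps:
w(h, f) = (-3 + f)*(f + h) (w(h, f) = (f + h)*(-3 + f) = (-3 + f)*(f + h))
-112*(w(-1, 12) - 140) = -112*((12² - 3*12 - 3*(-1) + 12*(-1)) - 140) = -112*((144 - 36 + 3 - 12) - 140) = -112*(99 - 140) = -112*(-41) = 4592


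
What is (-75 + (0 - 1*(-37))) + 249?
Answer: 211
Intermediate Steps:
(-75 + (0 - 1*(-37))) + 249 = (-75 + (0 + 37)) + 249 = (-75 + 37) + 249 = -38 + 249 = 211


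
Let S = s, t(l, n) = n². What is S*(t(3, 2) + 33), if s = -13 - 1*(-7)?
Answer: -222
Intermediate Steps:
s = -6 (s = -13 + 7 = -6)
S = -6
S*(t(3, 2) + 33) = -6*(2² + 33) = -6*(4 + 33) = -6*37 = -222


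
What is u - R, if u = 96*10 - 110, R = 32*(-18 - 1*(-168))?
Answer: -3950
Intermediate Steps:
R = 4800 (R = 32*(-18 + 168) = 32*150 = 4800)
u = 850 (u = 960 - 110 = 850)
u - R = 850 - 1*4800 = 850 - 4800 = -3950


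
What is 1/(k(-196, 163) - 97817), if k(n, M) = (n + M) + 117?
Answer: -1/97733 ≈ -1.0232e-5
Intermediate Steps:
k(n, M) = 117 + M + n (k(n, M) = (M + n) + 117 = 117 + M + n)
1/(k(-196, 163) - 97817) = 1/((117 + 163 - 196) - 97817) = 1/(84 - 97817) = 1/(-97733) = -1/97733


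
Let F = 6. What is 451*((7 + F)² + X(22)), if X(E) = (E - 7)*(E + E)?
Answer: 373879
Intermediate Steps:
X(E) = 2*E*(-7 + E) (X(E) = (-7 + E)*(2*E) = 2*E*(-7 + E))
451*((7 + F)² + X(22)) = 451*((7 + 6)² + 2*22*(-7 + 22)) = 451*(13² + 2*22*15) = 451*(169 + 660) = 451*829 = 373879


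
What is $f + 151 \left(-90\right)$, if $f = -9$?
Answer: $-13599$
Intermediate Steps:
$f + 151 \left(-90\right) = -9 + 151 \left(-90\right) = -9 - 13590 = -13599$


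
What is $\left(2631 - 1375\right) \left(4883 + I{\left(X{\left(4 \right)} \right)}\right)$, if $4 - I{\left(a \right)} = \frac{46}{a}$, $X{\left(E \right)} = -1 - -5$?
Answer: $6123628$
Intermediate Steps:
$X{\left(E \right)} = 4$ ($X{\left(E \right)} = -1 + 5 = 4$)
$I{\left(a \right)} = 4 - \frac{46}{a}$
$\left(2631 - 1375\right) \left(4883 + I{\left(X{\left(4 \right)} \right)}\right) = \left(2631 - 1375\right) \left(4883 + \left(4 - \frac{46}{4}\right)\right) = 1256 \left(4883 + \left(4 - \frac{23}{2}\right)\right) = 1256 \left(4883 - \frac{15}{2}\right) = 1256 \cdot \frac{9751}{2} = 6123628$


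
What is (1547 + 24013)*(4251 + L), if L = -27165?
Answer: -585681840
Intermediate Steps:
(1547 + 24013)*(4251 + L) = (1547 + 24013)*(4251 - 27165) = 25560*(-22914) = -585681840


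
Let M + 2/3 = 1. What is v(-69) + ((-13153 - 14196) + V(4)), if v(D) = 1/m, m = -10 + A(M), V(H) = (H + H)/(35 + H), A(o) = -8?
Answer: -6399631/234 ≈ -27349.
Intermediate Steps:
M = ⅓ (M = -⅔ + 1 = ⅓ ≈ 0.33333)
V(H) = 2*H/(35 + H) (V(H) = (2*H)/(35 + H) = 2*H/(35 + H))
m = -18 (m = -10 - 8 = -18)
v(D) = -1/18 (v(D) = 1/(-18) = -1/18)
v(-69) + ((-13153 - 14196) + V(4)) = -1/18 + ((-13153 - 14196) + 2*4/(35 + 4)) = -1/18 + (-27349 + 2*4/39) = -1/18 + (-27349 + 2*4*(1/39)) = -1/18 + (-27349 + 8/39) = -1/18 - 1066603/39 = -6399631/234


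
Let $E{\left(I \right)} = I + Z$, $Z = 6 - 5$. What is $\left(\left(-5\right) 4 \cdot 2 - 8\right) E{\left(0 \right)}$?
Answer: $-48$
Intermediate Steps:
$Z = 1$
$E{\left(I \right)} = 1 + I$ ($E{\left(I \right)} = I + 1 = 1 + I$)
$\left(\left(-5\right) 4 \cdot 2 - 8\right) E{\left(0 \right)} = \left(\left(-5\right) 4 \cdot 2 - 8\right) \left(1 + 0\right) = \left(\left(-20\right) 2 - 8\right) 1 = \left(-40 - 8\right) 1 = \left(-48\right) 1 = -48$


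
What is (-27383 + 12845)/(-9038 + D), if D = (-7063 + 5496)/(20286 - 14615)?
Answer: 27481666/17085355 ≈ 1.6085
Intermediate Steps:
D = -1567/5671 ≈ -0.27632
(-27383 + 12845)/(-9038 + D) = (-27383 + 12845)/(-9038 - 1567/5671) = -14538/(-51256065/5671) = -14538*(-5671/51256065) = 27481666/17085355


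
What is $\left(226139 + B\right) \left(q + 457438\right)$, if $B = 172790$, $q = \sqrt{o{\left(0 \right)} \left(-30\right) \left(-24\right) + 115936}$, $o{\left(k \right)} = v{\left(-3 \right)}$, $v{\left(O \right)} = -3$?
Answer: $182485283902 + 1595716 \sqrt{7111} \approx 1.8262 \cdot 10^{11}$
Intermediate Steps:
$o{\left(k \right)} = -3$
$q = 4 \sqrt{7111}$ ($q = \sqrt{\left(-3\right) \left(-30\right) \left(-24\right) + 115936} = \sqrt{90 \left(-24\right) + 115936} = \sqrt{-2160 + 115936} = \sqrt{113776} = 4 \sqrt{7111} \approx 337.31$)
$\left(226139 + B\right) \left(q + 457438\right) = \left(226139 + 172790\right) \left(4 \sqrt{7111} + 457438\right) = 398929 \left(457438 + 4 \sqrt{7111}\right) = 182485283902 + 1595716 \sqrt{7111}$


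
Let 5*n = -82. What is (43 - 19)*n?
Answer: -1968/5 ≈ -393.60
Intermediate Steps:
n = -82/5 (n = (1/5)*(-82) = -82/5 ≈ -16.400)
(43 - 19)*n = (43 - 19)*(-82/5) = 24*(-82/5) = -1968/5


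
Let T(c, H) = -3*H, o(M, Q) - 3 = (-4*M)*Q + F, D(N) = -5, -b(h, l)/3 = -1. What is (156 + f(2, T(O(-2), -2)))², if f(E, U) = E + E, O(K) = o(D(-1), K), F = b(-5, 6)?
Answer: 25600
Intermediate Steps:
b(h, l) = 3 (b(h, l) = -3*(-1) = 3)
F = 3
o(M, Q) = 6 - 4*M*Q (o(M, Q) = 3 + ((-4*M)*Q + 3) = 3 + (-4*M*Q + 3) = 3 + (3 - 4*M*Q) = 6 - 4*M*Q)
O(K) = 6 + 20*K (O(K) = 6 - 4*(-5)*K = 6 + 20*K)
f(E, U) = 2*E
(156 + f(2, T(O(-2), -2)))² = (156 + 2*2)² = (156 + 4)² = 160² = 25600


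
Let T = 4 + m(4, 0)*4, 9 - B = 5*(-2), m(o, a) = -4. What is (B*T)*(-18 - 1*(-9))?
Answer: 2052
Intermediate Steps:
B = 19 (B = 9 - 5*(-2) = 9 - 1*(-10) = 9 + 10 = 19)
T = -12 (T = 4 - 4*4 = 4 - 16 = -12)
(B*T)*(-18 - 1*(-9)) = (19*(-12))*(-18 - 1*(-9)) = -228*(-18 + 9) = -228*(-9) = 2052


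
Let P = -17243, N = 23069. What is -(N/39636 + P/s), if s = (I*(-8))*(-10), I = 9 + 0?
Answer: 18523163/792720 ≈ 23.367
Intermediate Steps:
I = 9
s = 720 (s = (9*(-8))*(-10) = -72*(-10) = 720)
-(N/39636 + P/s) = -(23069/39636 - 17243/720) = -1*(-18523163/792720) = 18523163/792720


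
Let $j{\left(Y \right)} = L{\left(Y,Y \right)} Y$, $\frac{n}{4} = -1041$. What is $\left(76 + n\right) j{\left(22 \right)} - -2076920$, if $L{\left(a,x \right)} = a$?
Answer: $98328$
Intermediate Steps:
$n = -4164$ ($n = 4 \left(-1041\right) = -4164$)
$j{\left(Y \right)} = Y^{2}$ ($j{\left(Y \right)} = Y Y = Y^{2}$)
$\left(76 + n\right) j{\left(22 \right)} - -2076920 = \left(76 - 4164\right) 22^{2} - -2076920 = \left(-4088\right) 484 + 2076920 = -1978592 + 2076920 = 98328$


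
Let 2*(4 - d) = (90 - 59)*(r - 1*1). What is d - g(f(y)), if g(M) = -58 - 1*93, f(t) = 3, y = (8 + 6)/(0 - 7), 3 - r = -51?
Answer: -1333/2 ≈ -666.50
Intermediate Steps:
r = 54 (r = 3 - 1*(-51) = 3 + 51 = 54)
y = -2 (y = 14/(-7) = 14*(-⅐) = -2)
d = -1635/2 (d = 4 - (90 - 59)*(54 - 1*1)/2 = 4 - 31*(54 - 1)/2 = 4 - 31*53/2 = 4 - ½*1643 = 4 - 1643/2 = -1635/2 ≈ -817.50)
g(M) = -151 (g(M) = -58 - 93 = -151)
d - g(f(y)) = -1635/2 - 1*(-151) = -1635/2 + 151 = -1333/2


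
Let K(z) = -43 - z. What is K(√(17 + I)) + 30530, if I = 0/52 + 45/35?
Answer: 30487 - 8*√14/7 ≈ 30483.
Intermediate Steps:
I = 9/7 (I = 0*(1/52) + 45*(1/35) = 0 + 9/7 = 9/7 ≈ 1.2857)
K(√(17 + I)) + 30530 = (-43 - √(17 + 9/7)) + 30530 = (-43 - √(128/7)) + 30530 = (-43 - 8*√14/7) + 30530 = 30487 - 8*√14/7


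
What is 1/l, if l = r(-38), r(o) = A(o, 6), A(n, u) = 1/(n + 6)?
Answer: -32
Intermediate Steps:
A(n, u) = 1/(6 + n)
r(o) = 1/(6 + o)
l = -1/32 (l = 1/(6 - 38) = 1/(-32) = -1/32 ≈ -0.031250)
1/l = 1/(-1/32) = -32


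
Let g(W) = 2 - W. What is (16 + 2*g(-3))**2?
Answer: 676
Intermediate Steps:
(16 + 2*g(-3))**2 = (16 + 2*(2 - 1*(-3)))**2 = (16 + 2*(2 + 3))**2 = (16 + 2*5)**2 = (16 + 10)**2 = 26**2 = 676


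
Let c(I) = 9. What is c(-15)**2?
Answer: 81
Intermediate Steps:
c(-15)**2 = 9**2 = 81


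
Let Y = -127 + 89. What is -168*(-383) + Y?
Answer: 64306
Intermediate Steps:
Y = -38
-168*(-383) + Y = -168*(-383) - 38 = 64344 - 38 = 64306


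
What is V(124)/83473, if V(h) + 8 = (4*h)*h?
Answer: 61496/83473 ≈ 0.73672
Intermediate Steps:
V(h) = -8 + 4*h**2 (V(h) = -8 + (4*h)*h = -8 + 4*h**2)
V(124)/83473 = (-8 + 4*124**2)/83473 = (-8 + 4*15376)*(1/83473) = (-8 + 61504)*(1/83473) = 61496*(1/83473) = 61496/83473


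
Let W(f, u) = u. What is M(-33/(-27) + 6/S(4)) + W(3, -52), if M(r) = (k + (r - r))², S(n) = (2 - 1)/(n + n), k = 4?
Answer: -36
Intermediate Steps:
S(n) = 1/(2*n)
M(r) = 16 (M(r) = (4 + (r - r))² = (4 + 0)² = 4² = 16)
M(-33/(-27) + 6/S(4)) + W(3, -52) = 16 - 52 = -36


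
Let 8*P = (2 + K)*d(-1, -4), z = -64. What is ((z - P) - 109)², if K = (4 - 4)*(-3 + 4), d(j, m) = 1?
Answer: 480249/16 ≈ 30016.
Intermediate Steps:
K = 0 (K = 0*1 = 0)
P = ¼ (P = ((2 + 0)*1)/8 = (2*1)/8 = (⅛)*2 = ¼ ≈ 0.25000)
((z - P) - 109)² = ((-64 - 1*¼) - 109)² = ((-64 - ¼) - 109)² = (-257/4 - 109)² = (-693/4)² = 480249/16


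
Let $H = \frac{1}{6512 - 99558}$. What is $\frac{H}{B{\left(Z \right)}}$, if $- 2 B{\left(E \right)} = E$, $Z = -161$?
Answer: $- \frac{1}{7490203} \approx -1.3351 \cdot 10^{-7}$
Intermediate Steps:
$B{\left(E \right)} = - \frac{E}{2}$
$H = - \frac{1}{93046}$ ($H = \frac{1}{-93046} = - \frac{1}{93046} \approx -1.0747 \cdot 10^{-5}$)
$\frac{H}{B{\left(Z \right)}} = - \frac{1}{93046 \left(\left(- \frac{1}{2}\right) \left(-161\right)\right)} = - \frac{1}{93046 \cdot \frac{161}{2}} = \left(- \frac{1}{93046}\right) \frac{2}{161} = - \frac{1}{7490203}$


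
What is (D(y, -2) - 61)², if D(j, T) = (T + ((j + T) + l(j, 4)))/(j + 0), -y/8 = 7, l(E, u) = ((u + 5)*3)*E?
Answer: 212521/196 ≈ 1084.3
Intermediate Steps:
l(E, u) = E*(15 + 3*u) (l(E, u) = ((5 + u)*3)*E = (15 + 3*u)*E = E*(15 + 3*u))
y = -56 (y = -8*7 = -56)
D(j, T) = (2*T + 28*j)/j (D(j, T) = (T + ((j + T) + 3*j*(5 + 4)))/(j + 0) = (T + ((T + j) + 3*j*9))/j = (T + ((T + j) + 27*j))/j = (T + (T + 28*j))/j = (2*T + 28*j)/j)
(D(y, -2) - 61)² = ((28 + 2*(-2)/(-56)) - 61)² = ((28 + 2*(-2)*(-1/56)) - 61)² = ((28 + 1/14) - 61)² = (393/14 - 61)² = (-461/14)² = 212521/196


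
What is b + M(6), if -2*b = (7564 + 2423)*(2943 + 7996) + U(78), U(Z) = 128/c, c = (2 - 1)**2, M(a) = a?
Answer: -109247909/2 ≈ -5.4624e+7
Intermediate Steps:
c = 1 (c = 1**2 = 1)
U(Z) = 128 (U(Z) = 128/1 = 128*1 = 128)
b = -109247921/2 (b = -((7564 + 2423)*(2943 + 7996) + 128)/2 = -(9987*10939 + 128)/2 = -(109247793 + 128)/2 = -1/2*109247921 = -109247921/2 ≈ -5.4624e+7)
b + M(6) = -109247921/2 + 6 = -109247909/2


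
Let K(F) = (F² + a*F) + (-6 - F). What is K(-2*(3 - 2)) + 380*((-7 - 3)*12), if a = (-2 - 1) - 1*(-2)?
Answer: -45598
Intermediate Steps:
a = -1 (a = -3 + 2 = -1)
K(F) = -6 + F² - 2*F (K(F) = (F² - F) + (-6 - F) = -6 + F² - 2*F)
K(-2*(3 - 2)) + 380*((-7 - 3)*12) = (-6 + (-2*(3 - 2))² - (-4)*(3 - 2)) + 380*((-7 - 3)*12) = (-6 + (-2*1)² - (-4)) + 380*(-10*12) = (-6 + (-2)² - 2*(-2)) + 380*(-120) = (-6 + 4 + 4) - 45600 = 2 - 45600 = -45598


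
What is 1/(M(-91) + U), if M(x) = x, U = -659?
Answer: -1/750 ≈ -0.0013333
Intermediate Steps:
1/(M(-91) + U) = 1/(-91 - 659) = 1/(-750) = -1/750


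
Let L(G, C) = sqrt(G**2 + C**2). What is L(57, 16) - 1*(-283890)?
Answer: 283890 + sqrt(3505) ≈ 2.8395e+5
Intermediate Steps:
L(G, C) = sqrt(C**2 + G**2)
L(57, 16) - 1*(-283890) = sqrt(16**2 + 57**2) - 1*(-283890) = sqrt(256 + 3249) + 283890 = sqrt(3505) + 283890 = 283890 + sqrt(3505)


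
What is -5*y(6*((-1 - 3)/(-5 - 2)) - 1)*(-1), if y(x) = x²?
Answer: 1445/49 ≈ 29.490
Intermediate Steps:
-5*y(6*((-1 - 3)/(-5 - 2)) - 1)*(-1) = -5*(6*((-1 - 3)/(-5 - 2)) - 1)²*(-1) = -5*(6*(-4/(-7)) - 1)²*(-1) = -5*(6*(-4*(-⅐)) - 1)²*(-1) = -5*(6*(4/7) - 1)²*(-1) = -5*(24/7 - 1)²*(-1) = -5*(17/7)²*(-1) = -5*289/49*(-1) = -1445/49*(-1) = 1445/49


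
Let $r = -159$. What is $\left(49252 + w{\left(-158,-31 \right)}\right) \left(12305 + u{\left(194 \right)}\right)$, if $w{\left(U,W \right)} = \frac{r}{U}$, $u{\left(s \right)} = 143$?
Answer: $\frac{48435012400}{79} \approx 6.131 \cdot 10^{8}$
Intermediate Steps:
$w{\left(U,W \right)} = - \frac{159}{U}$
$\left(49252 + w{\left(-158,-31 \right)}\right) \left(12305 + u{\left(194 \right)}\right) = \left(49252 - \frac{159}{-158}\right) \left(12305 + 143\right) = \left(49252 - - \frac{159}{158}\right) 12448 = \left(49252 + \frac{159}{158}\right) 12448 = \frac{7781975}{158} \cdot 12448 = \frac{48435012400}{79}$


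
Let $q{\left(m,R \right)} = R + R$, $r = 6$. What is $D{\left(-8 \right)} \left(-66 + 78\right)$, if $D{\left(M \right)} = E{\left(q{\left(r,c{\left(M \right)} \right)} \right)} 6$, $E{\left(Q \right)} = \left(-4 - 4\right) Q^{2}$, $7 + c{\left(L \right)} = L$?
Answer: $-518400$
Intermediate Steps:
$c{\left(L \right)} = -7 + L$
$q{\left(m,R \right)} = 2 R$
$E{\left(Q \right)} = - 8 Q^{2}$ ($E{\left(Q \right)} = \left(-4 - 4\right) Q^{2} = - 8 Q^{2}$)
$D{\left(M \right)} = - 48 \left(-14 + 2 M\right)^{2}$ ($D{\left(M \right)} = - 8 \left(2 \left(-7 + M\right)\right)^{2} \cdot 6 = - 8 \left(-14 + 2 M\right)^{2} \cdot 6 = - 48 \left(-14 + 2 M\right)^{2}$)
$D{\left(-8 \right)} \left(-66 + 78\right) = - 192 \left(-7 - 8\right)^{2} \left(-66 + 78\right) = - 192 \left(-15\right)^{2} \cdot 12 = \left(-192\right) 225 \cdot 12 = \left(-43200\right) 12 = -518400$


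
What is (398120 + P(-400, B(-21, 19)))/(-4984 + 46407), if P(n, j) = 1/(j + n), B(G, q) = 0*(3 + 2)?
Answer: 159247999/16569200 ≈ 9.6111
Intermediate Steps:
B(G, q) = 0 (B(G, q) = 0*5 = 0)
(398120 + P(-400, B(-21, 19)))/(-4984 + 46407) = (398120 + 1/(0 - 400))/(-4984 + 46407) = (398120 + 1/(-400))/41423 = (398120 - 1/400)*(1/41423) = (159247999/400)*(1/41423) = 159247999/16569200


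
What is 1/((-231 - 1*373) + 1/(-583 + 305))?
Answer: -278/167913 ≈ -0.0016556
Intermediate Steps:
1/((-231 - 1*373) + 1/(-583 + 305)) = 1/((-231 - 373) + 1/(-278)) = 1/(-604 - 1/278) = 1/(-167913/278) = -278/167913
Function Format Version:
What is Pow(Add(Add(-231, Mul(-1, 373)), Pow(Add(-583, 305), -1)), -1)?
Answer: Rational(-278, 167913) ≈ -0.0016556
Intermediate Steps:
Pow(Add(Add(-231, Mul(-1, 373)), Pow(Add(-583, 305), -1)), -1) = Pow(Add(Add(-231, -373), Pow(-278, -1)), -1) = Pow(Add(-604, Rational(-1, 278)), -1) = Pow(Rational(-167913, 278), -1) = Rational(-278, 167913)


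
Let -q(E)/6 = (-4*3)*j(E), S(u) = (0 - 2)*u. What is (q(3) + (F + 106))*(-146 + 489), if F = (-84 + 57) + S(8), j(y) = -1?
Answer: -3087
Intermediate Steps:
S(u) = -2*u
F = -43 (F = (-84 + 57) - 2*8 = -27 - 16 = -43)
q(E) = -72 (q(E) = -6*(-4*3)*(-1) = -(-72)*(-1) = -6*12 = -72)
(q(3) + (F + 106))*(-146 + 489) = (-72 + (-43 + 106))*(-146 + 489) = (-72 + 63)*343 = -9*343 = -3087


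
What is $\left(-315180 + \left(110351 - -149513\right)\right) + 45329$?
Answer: $-9987$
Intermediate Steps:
$\left(-315180 + \left(110351 - -149513\right)\right) + 45329 = \left(-315180 + \left(110351 + 149513\right)\right) + 45329 = \left(-315180 + 259864\right) + 45329 = -55316 + 45329 = -9987$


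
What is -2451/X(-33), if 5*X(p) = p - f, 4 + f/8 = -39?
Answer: -12255/311 ≈ -39.405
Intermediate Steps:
f = -344 (f = -32 + 8*(-39) = -32 - 312 = -344)
X(p) = 344/5 + p/5 (X(p) = (p - 1*(-344))/5 = (p + 344)/5 = (344 + p)/5 = 344/5 + p/5)
-2451/X(-33) = -2451/(344/5 + (1/5)*(-33)) = -2451/(344/5 - 33/5) = -2451/311/5 = -2451*5/311 = -12255/311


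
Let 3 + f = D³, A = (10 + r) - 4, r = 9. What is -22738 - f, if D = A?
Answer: -26110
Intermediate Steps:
A = 15 (A = (10 + 9) - 4 = 19 - 4 = 15)
D = 15
f = 3372 (f = -3 + 15³ = -3 + 3375 = 3372)
-22738 - f = -22738 - 1*3372 = -22738 - 3372 = -26110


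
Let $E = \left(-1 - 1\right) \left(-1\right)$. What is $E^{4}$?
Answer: $16$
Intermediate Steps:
$E = 2$ ($E = \left(-2\right) \left(-1\right) = 2$)
$E^{4} = 2^{4} = 16$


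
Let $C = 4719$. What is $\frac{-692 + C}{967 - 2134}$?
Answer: $- \frac{4027}{1167} \approx -3.4507$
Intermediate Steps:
$\frac{-692 + C}{967 - 2134} = \frac{-692 + 4719}{967 - 2134} = \frac{4027}{-1167} = 4027 \left(- \frac{1}{1167}\right) = - \frac{4027}{1167}$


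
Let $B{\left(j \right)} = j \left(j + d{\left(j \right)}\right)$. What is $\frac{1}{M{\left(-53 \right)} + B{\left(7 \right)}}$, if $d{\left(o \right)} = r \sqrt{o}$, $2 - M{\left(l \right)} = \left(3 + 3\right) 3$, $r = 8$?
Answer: $- \frac{33}{20863} + \frac{56 \sqrt{7}}{20863} \approx 0.0055199$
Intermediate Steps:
$M{\left(l \right)} = -16$ ($M{\left(l \right)} = 2 - \left(3 + 3\right) 3 = 2 - 6 \cdot 3 = 2 - 18 = -16$)
$d{\left(o \right)} = 8 \sqrt{o}$
$B{\left(j \right)} = j \left(j + 8 \sqrt{j}\right)$
$\frac{1}{M{\left(-53 \right)} + B{\left(7 \right)}} = \frac{1}{-16 + 7 \left(7 + 8 \sqrt{7}\right)} = \frac{1}{-16 + \left(49 + 56 \sqrt{7}\right)} = \frac{1}{33 + 56 \sqrt{7}}$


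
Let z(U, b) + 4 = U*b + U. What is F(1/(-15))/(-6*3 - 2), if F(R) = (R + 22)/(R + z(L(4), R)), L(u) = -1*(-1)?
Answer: 7/20 ≈ 0.35000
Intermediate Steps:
L(u) = 1
z(U, b) = -4 + U + U*b (z(U, b) = -4 + (U*b + U) = -4 + (U + U*b) = -4 + U + U*b)
F(R) = (22 + R)/(-3 + 2*R) (F(R) = (R + 22)/(R + (-4 + 1 + 1*R)) = (22 + R)/(R + (-4 + 1 + R)) = (22 + R)/(R + (-3 + R)) = (22 + R)/(-3 + 2*R))
F(1/(-15))/(-6*3 - 2) = ((22 + 1/(-15))/(-3 + 2/(-15)))/(-6*3 - 2) = ((22 - 1/15)/(-3 + 2*(-1/15)))/(-18 - 2) = ((329/15)/(-3 - 2/15))/(-20) = ((329/15)/(-47/15))*(-1/20) = -15/47*329/15*(-1/20) = -7*(-1/20) = 7/20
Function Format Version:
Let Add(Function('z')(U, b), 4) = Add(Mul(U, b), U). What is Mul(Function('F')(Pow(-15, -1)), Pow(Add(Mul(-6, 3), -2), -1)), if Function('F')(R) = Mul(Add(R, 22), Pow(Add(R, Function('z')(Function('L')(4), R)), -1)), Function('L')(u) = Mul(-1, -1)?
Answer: Rational(7, 20) ≈ 0.35000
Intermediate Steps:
Function('L')(u) = 1
Function('z')(U, b) = Add(-4, U, Mul(U, b)) (Function('z')(U, b) = Add(-4, Add(Mul(U, b), U)) = Add(-4, Add(U, Mul(U, b))) = Add(-4, U, Mul(U, b)))
Function('F')(R) = Mul(Pow(Add(-3, Mul(2, R)), -1), Add(22, R)) (Function('F')(R) = Mul(Add(R, 22), Pow(Add(R, Add(-4, 1, Mul(1, R))), -1)) = Mul(Add(22, R), Pow(Add(R, Add(-4, 1, R)), -1)) = Mul(Add(22, R), Pow(Add(R, Add(-3, R)), -1)) = Mul(Add(22, R), Pow(Add(-3, Mul(2, R)), -1)) = Mul(Pow(Add(-3, Mul(2, R)), -1), Add(22, R)))
Mul(Function('F')(Pow(-15, -1)), Pow(Add(Mul(-6, 3), -2), -1)) = Mul(Mul(Pow(Add(-3, Mul(2, Pow(-15, -1))), -1), Add(22, Pow(-15, -1))), Pow(Add(Mul(-6, 3), -2), -1)) = Mul(Mul(Pow(Add(-3, Mul(2, Rational(-1, 15))), -1), Add(22, Rational(-1, 15))), Pow(Add(-18, -2), -1)) = Mul(Mul(Pow(Add(-3, Rational(-2, 15)), -1), Rational(329, 15)), Pow(-20, -1)) = Mul(Mul(Pow(Rational(-47, 15), -1), Rational(329, 15)), Rational(-1, 20)) = Mul(Mul(Rational(-15, 47), Rational(329, 15)), Rational(-1, 20)) = Mul(-7, Rational(-1, 20)) = Rational(7, 20)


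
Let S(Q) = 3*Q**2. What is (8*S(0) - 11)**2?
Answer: 121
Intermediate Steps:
(8*S(0) - 11)**2 = (8*(3*0**2) - 11)**2 = (8*(3*0) - 11)**2 = (8*0 - 11)**2 = (0 - 11)**2 = (-11)**2 = 121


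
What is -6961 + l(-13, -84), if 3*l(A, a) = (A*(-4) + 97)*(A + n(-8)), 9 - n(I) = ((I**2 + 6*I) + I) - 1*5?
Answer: -21926/3 ≈ -7308.7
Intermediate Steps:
n(I) = 14 - I**2 - 7*I (n(I) = 9 - (((I**2 + 6*I) + I) - 1*5) = 9 - ((I**2 + 7*I) - 5) = 9 - (-5 + I**2 + 7*I) = 9 + (5 - I**2 - 7*I) = 14 - I**2 - 7*I)
l(A, a) = (6 + A)*(97 - 4*A)/3 (l(A, a) = ((A*(-4) + 97)*(A + (14 - 1*(-8)**2 - 7*(-8))))/3 = ((-4*A + 97)*(A + (14 - 1*64 + 56)))/3 = ((97 - 4*A)*(A + (14 - 64 + 56)))/3 = ((97 - 4*A)*(A + 6))/3 = ((97 - 4*A)*(6 + A))/3 = ((6 + A)*(97 - 4*A))/3 = (6 + A)*(97 - 4*A)/3)
-6961 + l(-13, -84) = -6961 + (194 - 4/3*(-13)**2 + (73/3)*(-13)) = -6961 + (194 - 4/3*169 - 949/3) = -6961 + (194 - 676/3 - 949/3) = -6961 - 1043/3 = -21926/3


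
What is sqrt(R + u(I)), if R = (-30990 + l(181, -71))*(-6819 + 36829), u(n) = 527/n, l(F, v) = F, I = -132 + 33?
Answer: I*sqrt(1006865545807)/33 ≈ 30407.0*I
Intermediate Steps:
I = -99
R = -924578090 (R = (-30990 + 181)*(-6819 + 36829) = -30809*30010 = -924578090)
sqrt(R + u(I)) = sqrt(-924578090 + 527/(-99)) = sqrt(-924578090 + 527*(-1/99)) = sqrt(-924578090 - 527/99) = sqrt(-91533231437/99) = I*sqrt(1006865545807)/33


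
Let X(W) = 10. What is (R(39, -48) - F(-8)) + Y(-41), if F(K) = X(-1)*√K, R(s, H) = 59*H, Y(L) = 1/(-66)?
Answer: -186913/66 - 20*I*√2 ≈ -2832.0 - 28.284*I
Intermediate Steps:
Y(L) = -1/66
F(K) = 10*√K
(R(39, -48) - F(-8)) + Y(-41) = (59*(-48) - 10*√(-8)) - 1/66 = (-2832 - 10*2*I*√2) - 1/66 = (-2832 - 20*I*√2) - 1/66 = -186913/66 - 20*I*√2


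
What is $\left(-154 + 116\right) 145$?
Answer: $-5510$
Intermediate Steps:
$\left(-154 + 116\right) 145 = \left(-38\right) 145 = -5510$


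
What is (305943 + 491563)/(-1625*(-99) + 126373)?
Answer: 398753/143624 ≈ 2.7764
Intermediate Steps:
(305943 + 491563)/(-1625*(-99) + 126373) = 797506/(160875 + 126373) = 797506/287248 = 797506*(1/287248) = 398753/143624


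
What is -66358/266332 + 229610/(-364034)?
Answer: -1938842243/2203497802 ≈ -0.87989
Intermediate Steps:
-66358/266332 + 229610/(-364034) = -66358*1/266332 + 229610*(-1/364034) = -33179/133166 - 114805/182017 = -1938842243/2203497802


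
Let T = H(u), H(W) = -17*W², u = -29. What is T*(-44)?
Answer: 629068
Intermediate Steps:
T = -14297 (T = -17*(-29)² = -17*841 = -14297)
T*(-44) = -14297*(-44) = 629068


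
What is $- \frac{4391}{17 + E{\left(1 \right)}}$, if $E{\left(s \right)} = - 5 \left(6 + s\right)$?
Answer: $\frac{4391}{18} \approx 243.94$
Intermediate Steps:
$E{\left(s \right)} = -30 - 5 s$
$- \frac{4391}{17 + E{\left(1 \right)}} = - \frac{4391}{17 - 35} = - \frac{4391}{-18} = \left(-4391\right) \left(- \frac{1}{18}\right) = \frac{4391}{18}$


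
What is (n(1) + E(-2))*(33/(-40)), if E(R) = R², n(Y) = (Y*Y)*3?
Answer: -231/40 ≈ -5.7750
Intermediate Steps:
n(Y) = 3*Y² (n(Y) = Y²*3 = 3*Y²)
(n(1) + E(-2))*(33/(-40)) = (3*1² + (-2)²)*(33/(-40)) = (3*1 + 4)*(33*(-1/40)) = (3 + 4)*(-33/40) = 7*(-33/40) = -231/40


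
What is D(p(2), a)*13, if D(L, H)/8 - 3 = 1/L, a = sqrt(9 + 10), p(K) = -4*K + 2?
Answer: 884/3 ≈ 294.67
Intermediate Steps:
p(K) = 2 - 4*K
a = sqrt(19) ≈ 4.3589
D(L, H) = 24 + 8/L
D(p(2), a)*13 = (24 + 8/(2 - 4*2))*13 = (24 + 8/(2 - 8))*13 = (24 + 8/(-6))*13 = (24 + 8*(-1/6))*13 = (24 - 4/3)*13 = (68/3)*13 = 884/3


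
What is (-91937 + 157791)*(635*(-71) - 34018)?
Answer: -5209248962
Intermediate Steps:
(-91937 + 157791)*(635*(-71) - 34018) = 65854*(-45085 - 34018) = 65854*(-79103) = -5209248962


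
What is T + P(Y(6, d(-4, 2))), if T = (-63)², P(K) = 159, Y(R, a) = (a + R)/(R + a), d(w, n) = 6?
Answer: 4128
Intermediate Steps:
Y(R, a) = 1 (Y(R, a) = (R + a)/(R + a) = 1)
T = 3969
T + P(Y(6, d(-4, 2))) = 3969 + 159 = 4128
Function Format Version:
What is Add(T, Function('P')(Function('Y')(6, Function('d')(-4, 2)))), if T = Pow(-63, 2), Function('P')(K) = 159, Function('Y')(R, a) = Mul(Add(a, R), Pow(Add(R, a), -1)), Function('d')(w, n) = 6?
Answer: 4128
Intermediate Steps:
Function('Y')(R, a) = 1 (Function('Y')(R, a) = Mul(Add(R, a), Pow(Add(R, a), -1)) = 1)
T = 3969
Add(T, Function('P')(Function('Y')(6, Function('d')(-4, 2)))) = Add(3969, 159) = 4128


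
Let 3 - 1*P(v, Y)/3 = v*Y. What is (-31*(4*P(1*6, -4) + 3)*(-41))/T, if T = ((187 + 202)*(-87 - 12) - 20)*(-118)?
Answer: 415617/4546658 ≈ 0.091412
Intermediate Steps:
P(v, Y) = 9 - 3*Y*v (P(v, Y) = 9 - 3*v*Y = 9 - 3*Y*v)
T = 4546658 (T = (389*(-99) - 20)*(-118) = (-38511 - 20)*(-118) = -38531*(-118) = 4546658)
(-31*(4*P(1*6, -4) + 3)*(-41))/T = (-31*(4*(9 - 3*(-4)*1*6) + 3)*(-41))/4546658 = (-31*(4*(9 - 3*(-4)*6) + 3)*(-41))*(1/4546658) = (-31*(4*(9 + 72) + 3)*(-41))*(1/4546658) = (-31*(4*81 + 3)*(-41))*(1/4546658) = (-31*(324 + 3)*(-41))*(1/4546658) = (-31*327*(-41))*(1/4546658) = -10137*(-41)*(1/4546658) = 415617*(1/4546658) = 415617/4546658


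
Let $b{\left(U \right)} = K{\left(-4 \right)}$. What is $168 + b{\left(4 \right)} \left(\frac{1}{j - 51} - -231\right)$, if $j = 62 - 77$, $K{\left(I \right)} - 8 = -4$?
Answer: $\frac{36034}{33} \approx 1091.9$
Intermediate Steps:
$K{\left(I \right)} = 4$ ($K{\left(I \right)} = 8 - 4 = 4$)
$b{\left(U \right)} = 4$
$j = -15$ ($j = 62 - 77 = -15$)
$168 + b{\left(4 \right)} \left(\frac{1}{j - 51} - -231\right) = 168 + 4 \left(\frac{1}{-15 - 51} - -231\right) = 168 + 4 \left(\frac{1}{-66} + 231\right) = 168 + 4 \left(- \frac{1}{66} + 231\right) = 168 + 4 \cdot \frac{15245}{66} = 168 + \frac{30490}{33} = \frac{36034}{33}$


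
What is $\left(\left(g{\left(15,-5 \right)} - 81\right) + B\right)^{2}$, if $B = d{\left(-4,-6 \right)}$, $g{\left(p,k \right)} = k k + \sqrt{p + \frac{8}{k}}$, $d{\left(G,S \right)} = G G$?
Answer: $\frac{\left(-200 + \sqrt{335}\right)^{2}}{25} \approx 1320.6$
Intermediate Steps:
$d{\left(G,S \right)} = G^{2}$
$g{\left(p,k \right)} = k^{2} + \sqrt{p + \frac{8}{k}}$
$B = 16$ ($B = \left(-4\right)^{2} = 16$)
$\left(\left(g{\left(15,-5 \right)} - 81\right) + B\right)^{2} = \left(\left(\left(\left(-5\right)^{2} + \sqrt{15 + \frac{8}{-5}}\right) - 81\right) + 16\right)^{2} = \left(\left(\left(25 + \sqrt{15 + 8 \left(- \frac{1}{5}\right)}\right) - 81\right) + 16\right)^{2} = \left(\left(\left(25 + \sqrt{15 - \frac{8}{5}}\right) - 81\right) + 16\right)^{2} = \left(\left(\left(25 + \sqrt{\frac{67}{5}}\right) - 81\right) + 16\right)^{2} = \left(\left(\left(25 + \frac{\sqrt{335}}{5}\right) - 81\right) + 16\right)^{2} = \left(\left(-56 + \frac{\sqrt{335}}{5}\right) + 16\right)^{2} = \left(-40 + \frac{\sqrt{335}}{5}\right)^{2}$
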